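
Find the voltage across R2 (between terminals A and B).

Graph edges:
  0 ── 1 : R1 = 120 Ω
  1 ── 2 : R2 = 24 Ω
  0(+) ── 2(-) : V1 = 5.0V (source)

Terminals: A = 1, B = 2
R1 and R2 are in series across V1 (node 0 → node 1 → node 2), and the output A–B is taken across R2, so this is a voltage divider.
Series current: I = V1/(R1 + R2) = 5/(120 + 24) = 5/144 = 0.03472 A
V_R2 = I × R2 = V1 × R2/(R1 + R2) = 5 × 24/144 = 0.8333 V

Final answer: 0.8333 V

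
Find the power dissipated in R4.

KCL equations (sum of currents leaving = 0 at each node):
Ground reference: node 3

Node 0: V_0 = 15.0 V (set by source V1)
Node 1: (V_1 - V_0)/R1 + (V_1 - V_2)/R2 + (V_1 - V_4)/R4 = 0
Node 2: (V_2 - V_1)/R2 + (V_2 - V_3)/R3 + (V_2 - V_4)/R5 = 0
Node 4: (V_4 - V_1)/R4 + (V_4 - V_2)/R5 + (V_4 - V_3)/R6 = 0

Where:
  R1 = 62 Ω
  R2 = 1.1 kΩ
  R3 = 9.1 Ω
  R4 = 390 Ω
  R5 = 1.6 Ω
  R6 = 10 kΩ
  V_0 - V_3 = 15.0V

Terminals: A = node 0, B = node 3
Nodal analysis, taking node 3 as the 0 V reference.
Source V1 fixes V_0 = 15 V.
KCL at each unknown node (sum of currents leaving = 0; resistances in Ω):
  Node 1: (V_1 - 15)/62 + (V_1 - V_2)/1100 + (V_1 - V_4)/390 = 0
  Node 2: (V_2 - V_1)/1100 + (V_2 - 0)/9.1 + (V_2 - V_4)/1.6 = 0
  Node 4: (V_4 - V_1)/390 + (V_4 - V_2)/1.6 + (V_4 - 0)/10000 = 0
Collecting terms (coefficients in siemens):
  0.0196·V_1 - 0.0009091·V_2 - 0.002564·V_4 = 0.2419
  0.7358·V_2 - 0.0009091·V_1 - 0.625·V_4 = 0
  0.6277·V_4 - 0.002564·V_1 - 0.625·V_2 = 0
Solving these 3 simultaneous equations (Gaussian elimination) gives:
  V_1 = 12.42 V, V_2 = 0.3789 V, V_4 = 0.428 V
I_R4 = (V_1 - V_4)/R4 = (12.42 - 0.428)/390 = 0.03074 A
P_R4 = I_R4² × R4 = (0.03074)² × 390 = 0.3685 W

Final answer: 0.3685 W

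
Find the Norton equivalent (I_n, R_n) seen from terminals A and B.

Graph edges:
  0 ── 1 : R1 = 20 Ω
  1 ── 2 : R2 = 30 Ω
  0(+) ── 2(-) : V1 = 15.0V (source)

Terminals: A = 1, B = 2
Find the Thévenin equivalent first; then I_n = V_th/R_th and R_n = R_th.
Step 1 — V_th is the open-circuit voltage V_A - V_B (nothing connected across the terminals).
Nodal analysis, taking node 2 as the 0 V reference.
Source V1 fixes V_0 = 15 V.
KCL at each unknown node (sum of currents leaving = 0; resistances in Ω):
  Node 1: (V_1 - 15)/20 + (V_1 - 0)/30 = 0
Collecting terms: 0.08333 × V_1 = 0.75  =>  V_1 = 9 V
V_th = V_1 - V_2 = 9 - 0 = 9 V
Step 2 — R_th: zero the source — replace V1 by a short circuit (node 2 merges into node 0) — and find the resistance seen between A (node 1) and B (node 0).
Reduce the network between node 1 (A) and node 0 (B) by series/parallel combination:
  Rp1 = R1 ‖ R2 (parallel, both between nodes 0 and 1) = 1/(1/20 + 1/30) = 12 Ω
R_th = 12 Ω
I_n = V_th/R_th = 9/12 = 0.75 A, and R_n = R_th = 12 Ω

Final answer: I_n = 0.75 A, R_n = 12 Ω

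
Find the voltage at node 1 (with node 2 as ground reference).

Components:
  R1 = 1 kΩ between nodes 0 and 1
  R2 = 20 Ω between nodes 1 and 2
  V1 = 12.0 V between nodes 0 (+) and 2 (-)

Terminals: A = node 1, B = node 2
Nodal analysis, taking node 2 as the 0 V reference.
Source V1 fixes V_0 = 12 V.
KCL at each unknown node (sum of currents leaving = 0; resistances in Ω):
  Node 1: (V_1 - 12)/1000 + (V_1 - 0)/20 = 0
Collecting terms: 0.051 × V_1 = 0.012  =>  V_1 = 0.2353 V
The requested potential is V_1 = 0.2353 V.

Final answer: V_1 = 0.2353 V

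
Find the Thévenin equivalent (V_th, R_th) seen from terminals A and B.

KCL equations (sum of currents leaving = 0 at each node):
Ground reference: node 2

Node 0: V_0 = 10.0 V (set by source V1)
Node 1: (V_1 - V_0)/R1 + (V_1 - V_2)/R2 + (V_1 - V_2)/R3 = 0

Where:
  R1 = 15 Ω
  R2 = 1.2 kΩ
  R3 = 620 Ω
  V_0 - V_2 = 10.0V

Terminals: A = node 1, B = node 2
Step 1 — V_th is the open-circuit voltage V_A - V_B (nothing connected across the terminals).
Nodal analysis, taking node 2 as the 0 V reference.
Source V1 fixes V_0 = 10 V.
KCL at each unknown node (sum of currents leaving = 0; resistances in Ω):
  Node 1: (V_1 - 10)/15 + (V_1 - 0)/1200 + (V_1 - 0)/620 = 0
Collecting terms: 0.06911 × V_1 = 0.6667  =>  V_1 = 9.646 V
V_th = V_1 - V_2 = 9.646 - 0 = 9.646 V
Step 2 — R_th: zero the source — replace V1 by a short circuit (node 2 merges into node 0) — and find the resistance seen between A (node 1) and B (node 0).
Reduce the network between node 1 (A) and node 0 (B) by series/parallel combination:
  Rp1 = R1 ‖ R2 ‖ R3 (parallel, all between nodes 0 and 1) = 1/(1/15 + 1/1200 + 1/620) = 14.47 Ω
R_th = 14.47 Ω

Final answer: V_th = 9.646 V, R_th = 14.47 Ω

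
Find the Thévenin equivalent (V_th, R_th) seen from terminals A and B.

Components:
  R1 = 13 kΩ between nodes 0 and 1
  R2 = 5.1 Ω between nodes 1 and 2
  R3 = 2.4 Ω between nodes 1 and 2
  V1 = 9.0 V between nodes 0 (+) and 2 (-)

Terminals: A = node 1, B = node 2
Step 1 — V_th is the open-circuit voltage V_A - V_B (nothing connected across the terminals).
Nodal analysis, taking node 2 as the 0 V reference.
Source V1 fixes V_0 = 9 V.
KCL at each unknown node (sum of currents leaving = 0; resistances in Ω):
  Node 1: (V_1 - 9)/13000 + (V_1 - 0)/5.1 + (V_1 - 0)/2.4 = 0
Collecting terms: 0.6128 × V_1 = 0.0006923  =>  V_1 = 0.00113 V
V_th = V_1 - V_2 = 0.00113 - 0 = 0.00113 V
Step 2 — R_th: zero the source — replace V1 by a short circuit (node 2 merges into node 0) — and find the resistance seen between A (node 1) and B (node 0).
Reduce the network between node 1 (A) and node 0 (B) by series/parallel combination:
  Rp1 = R1 ‖ R2 ‖ R3 (parallel, all between nodes 0 and 1) = 1/(1/13000 + 1/5.1 + 1/2.4) = 1.632 Ω
R_th = 1.632 Ω

Final answer: V_th = 0.00113 V, R_th = 1.632 Ω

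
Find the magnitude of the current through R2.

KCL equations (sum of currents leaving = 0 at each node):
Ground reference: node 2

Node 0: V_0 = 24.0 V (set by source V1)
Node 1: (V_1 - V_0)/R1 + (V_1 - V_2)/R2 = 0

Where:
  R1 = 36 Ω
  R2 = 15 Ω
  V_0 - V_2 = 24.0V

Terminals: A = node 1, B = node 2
Nodal analysis, taking node 2 as the 0 V reference.
Source V1 fixes V_0 = 24 V.
KCL at each unknown node (sum of currents leaving = 0; resistances in Ω):
  Node 1: (V_1 - 24)/36 + (V_1 - 0)/15 = 0
Collecting terms: 0.09444 × V_1 = 0.6667  =>  V_1 = 7.059 V
I_R2 = (V_1 - V_2)/R2 = (7.059 - 0)/15 = 0.4706 A
|I_R2| = 0.4706 A

Final answer: |I_R2| = 0.4706 A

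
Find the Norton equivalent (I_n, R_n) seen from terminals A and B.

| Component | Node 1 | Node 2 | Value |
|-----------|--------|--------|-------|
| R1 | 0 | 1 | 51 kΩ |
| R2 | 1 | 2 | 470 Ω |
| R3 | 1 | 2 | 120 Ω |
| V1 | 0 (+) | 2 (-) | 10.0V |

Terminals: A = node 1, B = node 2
Find the Thévenin equivalent first; then I_n = V_th/R_th and R_n = R_th.
Step 1 — V_th is the open-circuit voltage V_A - V_B (nothing connected across the terminals).
Nodal analysis, taking node 2 as the 0 V reference.
Source V1 fixes V_0 = 10 V.
KCL at each unknown node (sum of currents leaving = 0; resistances in Ω):
  Node 1: (V_1 - 10)/51000 + (V_1 - 0)/470 + (V_1 - 0)/120 = 0
Collecting terms: 0.01048 × V_1 = 0.0001961  =>  V_1 = 0.01871 V
V_th = V_1 - V_2 = 0.01871 - 0 = 0.01871 V
Step 2 — R_th: zero the source — replace V1 by a short circuit (node 2 merges into node 0) — and find the resistance seen between A (node 1) and B (node 0).
Reduce the network between node 1 (A) and node 0 (B) by series/parallel combination:
  Rp1 = R1 ‖ R2 ‖ R3 (parallel, all between nodes 0 and 1) = 1/(1/51000 + 1/470 + 1/120) = 95.41 Ω
R_th = 95.41 Ω
I_n = V_th/R_th = 0.01871/95.41 = 0.0001961 A, and R_n = R_th = 95.41 Ω

Final answer: I_n = 0.0001961 A, R_n = 95.41 Ω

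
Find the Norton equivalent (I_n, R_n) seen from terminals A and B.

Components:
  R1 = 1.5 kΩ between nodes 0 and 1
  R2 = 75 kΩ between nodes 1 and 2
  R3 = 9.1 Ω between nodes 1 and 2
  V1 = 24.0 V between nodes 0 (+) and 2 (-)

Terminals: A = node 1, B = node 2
Find the Thévenin equivalent first; then I_n = V_th/R_th and R_n = R_th.
Step 1 — V_th is the open-circuit voltage V_A - V_B (nothing connected across the terminals).
Nodal analysis, taking node 2 as the 0 V reference.
Source V1 fixes V_0 = 24 V.
KCL at each unknown node (sum of currents leaving = 0; resistances in Ω):
  Node 1: (V_1 - 24)/1500 + (V_1 - 0)/75000 + (V_1 - 0)/9.1 = 0
Collecting terms: 0.1106 × V_1 = 0.016  =>  V_1 = 0.1447 V
V_th = V_1 - V_2 = 0.1447 - 0 = 0.1447 V
Step 2 — R_th: zero the source — replace V1 by a short circuit (node 2 merges into node 0) — and find the resistance seen between A (node 1) and B (node 0).
Reduce the network between node 1 (A) and node 0 (B) by series/parallel combination:
  Rp1 = R1 ‖ R2 ‖ R3 (parallel, all between nodes 0 and 1) = 1/(1/1500 + 1/75000 + 1/9.1) = 9.044 Ω
R_th = 9.044 Ω
I_n = V_th/R_th = 0.1447/9.044 = 0.016 A, and R_n = R_th = 9.044 Ω

Final answer: I_n = 0.016 A, R_n = 9.044 Ω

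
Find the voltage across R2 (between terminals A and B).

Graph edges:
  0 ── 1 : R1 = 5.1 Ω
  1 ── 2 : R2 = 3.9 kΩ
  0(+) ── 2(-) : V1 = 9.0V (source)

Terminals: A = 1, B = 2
R1 and R2 are in series across V1 (node 0 → node 1 → node 2), and the output A–B is taken across R2, so this is a voltage divider.
Series current: I = V1/(R1 + R2) = 9/(5.1 + 3900) = 9/3905 = 0.002305 A
V_R2 = I × R2 = V1 × R2/(R1 + R2) = 9 × 3900/3905 = 8.988 V

Final answer: 8.988 V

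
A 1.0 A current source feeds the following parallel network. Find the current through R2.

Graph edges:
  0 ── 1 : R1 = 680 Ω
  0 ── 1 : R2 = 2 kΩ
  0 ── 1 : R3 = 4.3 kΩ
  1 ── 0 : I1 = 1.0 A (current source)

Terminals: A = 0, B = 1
All resistors sit directly between nodes 0 and 1, so they are in parallel and share one voltage V; the full source current 1 A splits among them.
1/R_par = 1/680 + 1/2000 + 1/4300 = 0.002203 S  =>  R_par = 453.9 Ω
V = I × R_par = 1 × 453.9 = 453.9 V
I_R2 = V/R2 = 453.9/2000 = 0.2269 A

Final answer: 0.2269 A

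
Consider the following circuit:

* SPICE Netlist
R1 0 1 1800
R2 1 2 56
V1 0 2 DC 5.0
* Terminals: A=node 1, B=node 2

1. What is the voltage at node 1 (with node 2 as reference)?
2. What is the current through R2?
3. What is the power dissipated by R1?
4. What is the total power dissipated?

Nodal analysis, taking node 2 as the 0 V reference.
Source V1 fixes V_0 = 5 V.
KCL at each unknown node (sum of currents leaving = 0; resistances in Ω):
  Node 1: (V_1 - 5)/1800 + (V_1 - 0)/56 = 0
Collecting terms: 0.01841 × V_1 = 0.002778  =>  V_1 = 0.1509 V
Part 1:
  Read off the nodal solution: V_1 = 0.1509 V
Part 2:
  I_R2 = (V_1 - V_2)/R2 = (0.1509 - 0)/56 = 0.002694 A
  Magnitude: I_R2 = 0.002694 A
Part 3:
  I_R1 = (V_0 - V_1)/R1 = (5 - 0.1509)/1800 = 0.002694 A
  P_R1 = I_R1² × R1 = (0.002694)² × 1800 = 0.01306 W
Part 4:
  Power in each resistor, P = (ΔV)²/R:
    P_R1 = (5 - 0.1509)²/1800 = 0.01306 W
    P_R2 = (0.1509 - 0)²/56 = 0.0004064 W
  P_total = P_R1 + P_R2 = 0.01347 W

Final answers:
1. V_1 = 0.1509 V
2. I_R2 = 0.002694 A
3. P_R1 = 0.01306 W
4. P_total = 0.01347 W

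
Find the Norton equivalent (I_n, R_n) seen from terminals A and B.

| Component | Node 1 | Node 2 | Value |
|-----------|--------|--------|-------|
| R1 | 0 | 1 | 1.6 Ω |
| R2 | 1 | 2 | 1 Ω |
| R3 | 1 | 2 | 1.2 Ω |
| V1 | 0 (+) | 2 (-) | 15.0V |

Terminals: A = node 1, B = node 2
Find the Thévenin equivalent first; then I_n = V_th/R_th and R_n = R_th.
Step 1 — V_th is the open-circuit voltage V_A - V_B (nothing connected across the terminals).
Nodal analysis, taking node 2 as the 0 V reference.
Source V1 fixes V_0 = 15 V.
KCL at each unknown node (sum of currents leaving = 0; resistances in Ω):
  Node 1: (V_1 - 15)/1.6 + (V_1 - 0)/1 + (V_1 - 0)/1.2 = 0
Collecting terms: 2.458 × V_1 = 9.375  =>  V_1 = 3.814 V
V_th = V_1 - V_2 = 3.814 - 0 = 3.814 V
Step 2 — R_th: zero the source — replace V1 by a short circuit (node 2 merges into node 0) — and find the resistance seen between A (node 1) and B (node 0).
Reduce the network between node 1 (A) and node 0 (B) by series/parallel combination:
  Rp1 = R1 ‖ R2 ‖ R3 (parallel, all between nodes 0 and 1) = 1/(1/1.6 + 1/1 + 1/1.2) = 0.4068 Ω
R_th = 0.4068 Ω
I_n = V_th/R_th = 3.814/0.4068 = 9.375 A, and R_n = R_th = 0.4068 Ω

Final answer: I_n = 9.375 A, R_n = 0.4068 Ω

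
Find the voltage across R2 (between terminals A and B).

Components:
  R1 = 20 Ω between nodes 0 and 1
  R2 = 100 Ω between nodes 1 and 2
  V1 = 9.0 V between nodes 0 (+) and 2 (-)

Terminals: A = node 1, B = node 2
R1 and R2 are in series across V1 (node 0 → node 1 → node 2), and the output A–B is taken across R2, so this is a voltage divider.
Series current: I = V1/(R1 + R2) = 9/(20 + 100) = 9/120 = 0.075 A
V_R2 = I × R2 = V1 × R2/(R1 + R2) = 9 × 100/120 = 7.5 V

Final answer: 7.5 V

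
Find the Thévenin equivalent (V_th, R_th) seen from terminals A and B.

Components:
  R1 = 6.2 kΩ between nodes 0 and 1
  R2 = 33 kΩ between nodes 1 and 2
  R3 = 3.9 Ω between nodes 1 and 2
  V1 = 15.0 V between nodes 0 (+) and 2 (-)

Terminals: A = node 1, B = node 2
Step 1 — V_th is the open-circuit voltage V_A - V_B (nothing connected across the terminals).
Nodal analysis, taking node 2 as the 0 V reference.
Source V1 fixes V_0 = 15 V.
KCL at each unknown node (sum of currents leaving = 0; resistances in Ω):
  Node 1: (V_1 - 15)/6200 + (V_1 - 0)/33000 + (V_1 - 0)/3.9 = 0
Collecting terms: 0.2566 × V_1 = 0.002419  =>  V_1 = 0.009428 V
V_th = V_1 - V_2 = 0.009428 - 0 = 0.009428 V
Step 2 — R_th: zero the source — replace V1 by a short circuit (node 2 merges into node 0) — and find the resistance seen between A (node 1) and B (node 0).
Reduce the network between node 1 (A) and node 0 (B) by series/parallel combination:
  Rp1 = R1 ‖ R2 ‖ R3 (parallel, all between nodes 0 and 1) = 1/(1/6200 + 1/33000 + 1/3.9) = 3.897 Ω
R_th = 3.897 Ω

Final answer: V_th = 0.009428 V, R_th = 3.897 Ω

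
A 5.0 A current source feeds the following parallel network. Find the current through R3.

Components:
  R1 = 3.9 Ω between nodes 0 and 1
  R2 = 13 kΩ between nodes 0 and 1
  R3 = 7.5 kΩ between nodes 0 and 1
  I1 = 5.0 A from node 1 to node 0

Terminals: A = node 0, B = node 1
All resistors sit directly between nodes 0 and 1, so they are in parallel and share one voltage V; the full source current 5 A splits among them.
1/R_par = 1/3.9 + 1/13000 + 1/7500 = 0.2566 S  =>  R_par = 3.897 Ω
V = I × R_par = 5 × 3.897 = 19.48 V
I_R3 = V/R3 = 19.48/7500 = 0.002598 A

Final answer: 0.002598 A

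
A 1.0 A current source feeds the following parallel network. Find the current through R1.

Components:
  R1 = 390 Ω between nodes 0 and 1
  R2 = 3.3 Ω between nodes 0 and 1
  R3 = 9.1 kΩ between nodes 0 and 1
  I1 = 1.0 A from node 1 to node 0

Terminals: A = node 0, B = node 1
All resistors sit directly between nodes 0 and 1, so they are in parallel and share one voltage V; the full source current 1 A splits among them.
1/R_par = 1/390 + 1/3.3 + 1/9100 = 0.3057 S  =>  R_par = 3.271 Ω
V = I × R_par = 1 × 3.271 = 3.271 V
I_R1 = V/R1 = 3.271/390 = 0.008388 A

Final answer: 0.008388 A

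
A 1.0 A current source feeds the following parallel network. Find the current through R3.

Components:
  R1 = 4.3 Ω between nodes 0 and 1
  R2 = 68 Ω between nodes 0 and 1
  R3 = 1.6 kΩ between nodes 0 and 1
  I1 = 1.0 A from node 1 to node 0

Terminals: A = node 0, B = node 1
All resistors sit directly between nodes 0 and 1, so they are in parallel and share one voltage V; the full source current 1 A splits among them.
1/R_par = 1/4.3 + 1/68 + 1/1600 = 0.2479 S  =>  R_par = 4.034 Ω
V = I × R_par = 1 × 4.034 = 4.034 V
I_R3 = V/R3 = 4.034/1600 = 0.002521 A

Final answer: 0.002521 A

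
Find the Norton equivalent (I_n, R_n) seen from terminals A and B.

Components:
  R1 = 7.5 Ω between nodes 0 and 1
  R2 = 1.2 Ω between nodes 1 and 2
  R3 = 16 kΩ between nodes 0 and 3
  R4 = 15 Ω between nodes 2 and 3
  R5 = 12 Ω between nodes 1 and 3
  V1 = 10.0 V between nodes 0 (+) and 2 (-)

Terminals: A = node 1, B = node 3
Find the Thévenin equivalent first; then I_n = V_th/R_th and R_n = R_th.
Step 1 — V_th is the open-circuit voltage V_A - V_B (nothing connected across the terminals).
Nodal analysis, taking node 2 as the 0 V reference.
Source V1 fixes V_0 = 10 V.
KCL at each unknown node (sum of currents leaving = 0; resistances in Ω):
  Node 1: (V_1 - 10)/7.5 + (V_1 - 0)/1.2 + (V_1 - V_3)/12 = 0
  Node 3: (V_3 - 10)/16000 + (V_3 - 0)/15 + (V_3 - V_1)/12 = 0
Collecting terms (coefficients in siemens):
  1.05·V_1 - 0.08333·V_3 = 1.333
  0.1501·V_3 - 0.08333·V_1 = 0.000625
Determinant D = (1.05)(0.1501) - (-0.08333)(-0.08333) = 0.1506
V_1 = [(1.333)(0.1501) - (-0.08333)(0.000625)]/D = 1.329 V
V_3 = [(1.05)(0.000625) - (1.333)(-0.08333)]/D = 0.742 V
V_th = V_1 - V_3 = 1.329 - 0.742 = 0.5867 V
Step 2 — R_th: zero the source — replace V1 by a short circuit (node 2 merges into node 0) — and find the resistance seen between A (node 1) and B (node 3).
Reduce the network between node 1 (A) and node 3 (B) by series/parallel combination:
  Rp1 = R1 ‖ R2 (parallel, both between nodes 0 and 1) = 1/(1/7.5 + 1/1.2) = 1.034 Ω
  Rp2 = R3 ‖ R4 (parallel, both between nodes 0 and 3) = 1/(1/16000 + 1/15) = 14.99 Ω
  Rs1 = Rp1 + Rp2 (series, joined only at node 0) = 1.034 + 14.99 = 16.02 Ω
  Rp3 = R5 ‖ Rs1 (parallel, both between nodes 1 and 3) = 1/(1/12 + 1/16.02) = 6.861 Ω
R_th = 6.861 Ω
I_n = V_th/R_th = 0.5867/6.861 = 0.08551 A, and R_n = R_th = 6.861 Ω

Final answer: I_n = 0.08551 A, R_n = 6.861 Ω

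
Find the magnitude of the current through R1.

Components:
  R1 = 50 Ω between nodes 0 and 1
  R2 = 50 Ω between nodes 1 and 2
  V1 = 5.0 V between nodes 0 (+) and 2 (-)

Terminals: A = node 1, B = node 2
Nodal analysis, taking node 2 as the 0 V reference.
Source V1 fixes V_0 = 5 V.
KCL at each unknown node (sum of currents leaving = 0; resistances in Ω):
  Node 1: (V_1 - 5)/50 + (V_1 - 0)/50 = 0
Collecting terms: 0.04 × V_1 = 0.1  =>  V_1 = 2.5 V
I_R1 = (V_0 - V_1)/R1 = (5 - 2.5)/50 = 0.05 A
|I_R1| = 0.05 A

Final answer: |I_R1| = 0.05 A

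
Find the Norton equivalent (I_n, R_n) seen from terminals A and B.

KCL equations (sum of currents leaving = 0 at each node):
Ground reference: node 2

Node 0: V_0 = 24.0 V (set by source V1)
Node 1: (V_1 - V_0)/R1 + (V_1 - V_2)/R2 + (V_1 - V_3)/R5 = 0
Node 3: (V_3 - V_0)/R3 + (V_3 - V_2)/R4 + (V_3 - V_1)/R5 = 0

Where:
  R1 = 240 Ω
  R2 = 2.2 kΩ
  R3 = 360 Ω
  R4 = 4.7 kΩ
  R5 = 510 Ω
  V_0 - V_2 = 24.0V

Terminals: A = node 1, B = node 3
Find the Thévenin equivalent first; then I_n = V_th/R_th and R_n = R_th.
Step 1 — V_th is the open-circuit voltage V_A - V_B (nothing connected across the terminals).
Nodal analysis, taking node 2 as the 0 V reference.
Source V1 fixes V_0 = 24 V.
KCL at each unknown node (sum of currents leaving = 0; resistances in Ω):
  Node 1: (V_1 - 24)/240 + (V_1 - 0)/2200 + (V_1 - V_3)/510 = 0
  Node 3: (V_3 - 24)/360 + (V_3 - 0)/4700 + (V_3 - V_1)/510 = 0
Collecting terms (coefficients in siemens):
  0.006582·V_1 - 0.001961·V_3 = 0.1
  0.004951·V_3 - 0.001961·V_1 = 0.06667
Determinant D = (0.006582)(0.004951) - (-0.001961)(-0.001961) = 0.00002874
V_1 = [(0.1)(0.004951) - (-0.001961)(0.06667)]/D = 21.77 V
V_3 = [(0.006582)(0.06667) - (0.1)(-0.001961)]/D = 22.09 V
V_th = V_1 - V_3 = 21.77 - 22.09 = -0.314 V
Step 2 — R_th: zero the source — replace V1 by a short circuit (node 2 merges into node 0) — and find the resistance seen between A (node 1) and B (node 3).
Reduce the network between node 1 (A) and node 3 (B) by series/parallel combination:
  Rp1 = R1 ‖ R2 (parallel, both between nodes 0 and 1) = 1/(1/240 + 1/2200) = 216.4 Ω
  Rp2 = R3 ‖ R4 (parallel, both between nodes 0 and 3) = 1/(1/360 + 1/4700) = 334.4 Ω
  Rs1 = Rp1 + Rp2 (series, joined only at node 0) = 216.4 + 334.4 = 550.8 Ω
  Rp3 = R5 ‖ Rs1 (parallel, both between nodes 1 and 3) = 1/(1/510 + 1/550.8) = 264.8 Ω
R_th = 264.8 Ω
I_n = V_th/R_th = -0.314/264.8 = -0.001186 A, and R_n = R_th = 264.8 Ω

Final answer: I_n = -0.001186 A, R_n = 264.8 Ω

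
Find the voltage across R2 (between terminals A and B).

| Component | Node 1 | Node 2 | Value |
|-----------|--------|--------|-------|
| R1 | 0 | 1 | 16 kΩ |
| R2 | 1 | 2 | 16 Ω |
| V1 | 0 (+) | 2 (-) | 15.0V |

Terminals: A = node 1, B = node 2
R1 and R2 are in series across V1 (node 0 → node 1 → node 2), and the output A–B is taken across R2, so this is a voltage divider.
Series current: I = V1/(R1 + R2) = 15/(16000 + 16) = 15/16020 = 0.0009366 A
V_R2 = I × R2 = V1 × R2/(R1 + R2) = 15 × 16/16020 = 0.01499 V

Final answer: 0.01499 V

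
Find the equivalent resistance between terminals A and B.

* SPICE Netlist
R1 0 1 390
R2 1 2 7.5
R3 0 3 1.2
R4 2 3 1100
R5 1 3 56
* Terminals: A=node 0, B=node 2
The network is not a plain series/parallel combination. Inject a 1 A test current into terminal A (node 0) and return it from terminal B (node 2); then R_eq = V_A / (1 A).
Nodal analysis, taking node 2 as the 0 V reference.
Current source I_test pushes 1 A into node 0 and draws it out of node 2.
KCL at each unknown node (sum of currents leaving = 0; resistances in Ω):
  Node 0: (V_0 - V_1)/390 + (V_0 - V_3)/1.2 - 1 = 0
  Node 1: (V_1 - V_0)/390 + (V_1 - 0)/7.5 + (V_1 - V_3)/56 = 0
  Node 3: (V_3 - V_0)/1.2 + (V_3 - V_1)/56 + (V_3 - 0)/1100 = 0
Collecting terms (coefficients in siemens):
  0.8359·V_0 - 0.002564·V_1 - 0.8333·V_3 = 1
  0.1538·V_1 - 0.002564·V_0 - 0.01786·V_3 = 0
  0.8521·V_3 - 0.8333·V_0 - 0.01786·V_1 = 0
Solving these 3 simultaneous equations (Gaussian elimination) gives:
  V_0 = 54.64 V, V_1 = 7.135 V, V_3 = 53.59 V
R_eq = V_0 / 1 A = 54.64 Ω

Final answer: 54.64 Ω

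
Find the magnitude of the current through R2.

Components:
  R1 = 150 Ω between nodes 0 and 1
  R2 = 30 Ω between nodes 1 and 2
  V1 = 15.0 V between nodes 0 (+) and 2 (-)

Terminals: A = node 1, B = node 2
Nodal analysis, taking node 2 as the 0 V reference.
Source V1 fixes V_0 = 15 V.
KCL at each unknown node (sum of currents leaving = 0; resistances in Ω):
  Node 1: (V_1 - 15)/150 + (V_1 - 0)/30 = 0
Collecting terms: 0.04 × V_1 = 0.1  =>  V_1 = 2.5 V
I_R2 = (V_1 - V_2)/R2 = (2.5 - 0)/30 = 0.08333 A
|I_R2| = 0.08333 A

Final answer: |I_R2| = 0.08333 A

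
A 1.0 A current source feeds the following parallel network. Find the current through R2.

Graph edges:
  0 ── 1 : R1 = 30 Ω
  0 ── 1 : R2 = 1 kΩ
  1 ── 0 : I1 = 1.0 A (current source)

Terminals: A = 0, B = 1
All resistors sit directly between nodes 0 and 1, so they are in parallel and share one voltage V; the full source current 1 A splits among them.
1/R_par = 1/30 + 1/1000 = 0.03433 S  =>  R_par = 29.13 Ω
V = I × R_par = 1 × 29.13 = 29.13 V
I_R2 = V/R2 = 29.13/1000 = 0.02913 A

Final answer: 0.02913 A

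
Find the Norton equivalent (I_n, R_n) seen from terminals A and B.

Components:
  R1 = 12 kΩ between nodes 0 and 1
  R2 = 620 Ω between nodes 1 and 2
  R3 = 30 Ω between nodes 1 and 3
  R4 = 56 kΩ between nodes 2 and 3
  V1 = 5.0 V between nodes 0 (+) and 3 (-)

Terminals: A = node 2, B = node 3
Find the Thévenin equivalent first; then I_n = V_th/R_th and R_n = R_th.
Step 1 — V_th is the open-circuit voltage V_A - V_B (nothing connected across the terminals).
Nodal analysis, taking node 3 as the 0 V reference.
Source V1 fixes V_0 = 5 V.
KCL at each unknown node (sum of currents leaving = 0; resistances in Ω):
  Node 1: (V_1 - 5)/12000 + (V_1 - V_2)/620 + (V_1 - 0)/30 = 0
  Node 2: (V_2 - V_1)/620 + (V_2 - 0)/56000 = 0
Collecting terms (coefficients in siemens):
  0.03503·V_1 - 0.001613·V_2 = 0.0004167
  0.001631·V_2 - 0.001613·V_1 = 0
Determinant D = (0.03503)(0.001631) - (-0.001613)(-0.001613) = 0.00005452
V_1 = [(0.0004167)(0.001631) - (-0.001613)(0)]/D = 0.01246 V
V_2 = [(0.03503)(0) - (0.0004167)(-0.001613)]/D = 0.01233 V
V_th = V_2 - V_3 = 0.01233 - 0 = 0.01233 V
Step 2 — R_th: zero the source — replace V1 by a short circuit (node 3 merges into node 0) — and find the resistance seen between A (node 2) and B (node 0).
Reduce the network between node 2 (A) and node 0 (B) by series/parallel combination:
  Rp1 = R1 ‖ R3 (parallel, both between nodes 0 and 1) = 1/(1/12000 + 1/30) = 29.93 Ω
  Rs1 = R2 + Rp1 (series, joined only at node 1) = 620 + 29.93 = 649.9 Ω
  Rp2 = R4 ‖ Rs1 (parallel, both between nodes 0 and 2) = 1/(1/56000 + 1/649.9) = 642.5 Ω
R_th = 642.5 Ω
I_n = V_th/R_th = 0.01233/642.5 = 0.00001919 A, and R_n = R_th = 642.5 Ω

Final answer: I_n = 1.919e-05 A, R_n = 642.5 Ω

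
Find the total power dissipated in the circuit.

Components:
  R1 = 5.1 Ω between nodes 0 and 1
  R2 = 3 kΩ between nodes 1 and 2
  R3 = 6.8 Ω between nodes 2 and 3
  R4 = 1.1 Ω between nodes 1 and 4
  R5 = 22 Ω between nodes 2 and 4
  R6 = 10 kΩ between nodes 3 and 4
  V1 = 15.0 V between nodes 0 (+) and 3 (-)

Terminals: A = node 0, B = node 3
Nodal analysis, taking node 3 as the 0 V reference.
Source V1 fixes V_0 = 15 V.
KCL at each unknown node (sum of currents leaving = 0; resistances in Ω):
  Node 1: (V_1 - 15)/5.1 + (V_1 - V_2)/3000 + (V_1 - V_4)/1.1 = 0
  Node 2: (V_2 - V_1)/3000 + (V_2 - 0)/6.8 + (V_2 - V_4)/22 = 0
  Node 4: (V_4 - V_1)/1.1 + (V_4 - V_2)/22 + (V_4 - 0)/10000 = 0
Collecting terms (coefficients in siemens):
  1.106·V_1 - 0.0003333·V_2 - 0.9091·V_4 = 2.941
  0.1928·V_2 - 0.0003333·V_1 - 0.04545·V_4 = 0
  0.9546·V_4 - 0.9091·V_1 - 0.04545·V_2 = 0
Solving these 3 simultaneous equations (Gaussian elimination) gives:
  V_1 = 12.8 V, V_2 = 2.928 V, V_4 = 12.33 V
Power in each resistor, P = (ΔV)²/R:
  P_R1 = (15 - 12.8)²/5.1 = 0.9507 W
  P_R2 = (12.8 - 2.928)²/3000 = 0.03248 W
  P_R3 = (2.928 - 0)²/6.8 = 1.26 W
  P_R4 = (12.8 - 12.33)²/1.1 = 0.2019 W
  P_R5 = (2.928 - 12.33)²/22 = 4.016 W
  P_R6 = (0 - 12.33)²/10000 = 0.01519 W
P_total = P_R1 + P_R2 + P_R3 + P_R4 + P_R5 + P_R6 = 6.476 W

Final answer: 6.476 W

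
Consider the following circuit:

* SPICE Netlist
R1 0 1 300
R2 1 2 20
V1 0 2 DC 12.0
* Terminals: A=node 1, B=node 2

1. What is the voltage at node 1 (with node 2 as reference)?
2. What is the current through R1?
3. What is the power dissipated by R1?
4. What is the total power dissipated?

Nodal analysis, taking node 2 as the 0 V reference.
Source V1 fixes V_0 = 12 V.
KCL at each unknown node (sum of currents leaving = 0; resistances in Ω):
  Node 1: (V_1 - 12)/300 + (V_1 - 0)/20 = 0
Collecting terms: 0.05333 × V_1 = 0.04  =>  V_1 = 0.75 V
Part 1:
  Read off the nodal solution: V_1 = 0.75 V
Part 2:
  I_R1 = (V_0 - V_1)/R1 = (12 - 0.75)/300 = 0.0375 A
  Magnitude: I_R1 = 0.0375 A
Part 3:
  I_R1 = (V_0 - V_1)/R1 = (12 - 0.75)/300 = 0.0375 A
  P_R1 = I_R1² × R1 = (0.0375)² × 300 = 0.4219 W
Part 4:
  Power in each resistor, P = (ΔV)²/R:
    P_R1 = (12 - 0.75)²/300 = 0.4219 W
    P_R2 = (0.75 - 0)²/20 = 0.02813 W
  P_total = P_R1 + P_R2 = 0.45 W

Final answers:
1. V_1 = 0.75 V
2. I_R1 = 0.0375 A
3. P_R1 = 0.4219 W
4. P_total = 0.45 W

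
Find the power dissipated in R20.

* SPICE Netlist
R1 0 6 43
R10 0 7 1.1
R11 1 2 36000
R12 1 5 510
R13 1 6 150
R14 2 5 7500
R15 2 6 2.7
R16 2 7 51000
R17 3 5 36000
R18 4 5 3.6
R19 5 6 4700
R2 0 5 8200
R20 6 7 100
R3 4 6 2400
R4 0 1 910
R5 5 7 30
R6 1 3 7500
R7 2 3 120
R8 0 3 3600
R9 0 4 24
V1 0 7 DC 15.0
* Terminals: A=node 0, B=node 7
Nodal analysis, taking node 7 as the 0 V reference.
Source V1 fixes V_0 = 15 V.
KCL at each unknown node (sum of currents leaving = 0; resistances in Ω):
  Node 1: (V_1 - 15)/910 + (V_1 - V_3)/7500 + (V_1 - V_2)/36000 + (V_1 - V_5)/510 + (V_1 - V_6)/150 = 0
  Node 2: (V_2 - V_3)/120 + (V_2 - V_1)/36000 + (V_2 - V_5)/7500 + (V_2 - V_6)/2.7 + (V_2 - 0)/51000 = 0
  Node 3: (V_3 - V_1)/7500 + (V_3 - V_2)/120 + (V_3 - 15)/3600 + (V_3 - V_5)/36000 = 0
  Node 4: (V_4 - V_6)/2400 + (V_4 - 15)/24 + (V_4 - V_5)/3.6 = 0
  Node 5: (V_5 - 15)/8200 + (V_5 - 0)/30 + (V_5 - V_1)/510 + (V_5 - V_2)/7500 + (V_5 - V_3)/36000 + (V_5 - V_4)/3.6 + (V_5 - V_6)/4700 = 0
  Node 6: (V_6 - 15)/43 + (V_6 - V_4)/2400 + (V_6 - V_1)/150 + (V_6 - V_2)/2.7 + (V_6 - V_5)/4700 + (V_6 - 0)/100 = 0
Collecting terms (coefficients in siemens):
  0.009887·V_1 - 0.00002778·V_2 - 0.0001333·V_3 - 0.001961·V_5 - 0.006667·V_6 = 0.01648
  0.3789·V_2 - 0.00002778·V_1 - 0.008333·V_3 - 0.0001333·V_5 - 0.3704·V_6 = 0
  0.008772·V_3 - 0.0001333·V_1 - 0.008333·V_2 - 0.00002778·V_5 = 0.004167
  0.3199·V_4 - 0.2778·V_5 - 0.0004167·V_6 = 0.625
  0.3136·V_5 - 0.001961·V_1 - 0.0001333·V_2 - 0.00002778·V_3 - 0.2778·V_4 - 0.0002128·V_6 = 0.001829
  0.4109·V_6 - 0.006667·V_1 - 0.3704·V_2 - 0.0004167·V_4 - 0.0002128·V_5 = 0.3488
Solving these 6 simultaneous equations (Gaussian elimination) gives:
  V_1 = 10.47 V, V_2 = 10.47 V, V_3 = 10.61 V, V_4 = 8.845 V
  V_5 = 7.919 V, V_6 = 10.47 V
I_R20 = (V_6 - V_7)/R20 = (10.47 - 0)/100 = 0.1047 A
P_R20 = I_R20² × R20 = (0.1047)² × 100 = 1.096 W

Final answer: 1.096 W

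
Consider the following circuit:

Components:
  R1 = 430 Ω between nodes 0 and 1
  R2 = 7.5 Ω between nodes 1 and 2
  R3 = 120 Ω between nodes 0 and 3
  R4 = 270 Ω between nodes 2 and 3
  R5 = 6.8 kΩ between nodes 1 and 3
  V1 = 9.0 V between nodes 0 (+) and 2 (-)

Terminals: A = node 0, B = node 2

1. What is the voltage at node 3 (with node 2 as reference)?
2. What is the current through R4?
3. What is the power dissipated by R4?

Nodal analysis, taking node 2 as the 0 V reference.
Source V1 fixes V_0 = 9 V.
KCL at each unknown node (sum of currents leaving = 0; resistances in Ω):
  Node 1: (V_1 - 9)/430 + (V_1 - 0)/7.5 + (V_1 - V_3)/6800 = 0
  Node 3: (V_3 - 9)/120 + (V_3 - 0)/270 + (V_3 - V_1)/6800 = 0
Collecting terms (coefficients in siemens):
  0.1358·V_1 - 0.0001471·V_3 = 0.02093
  0.01218·V_3 - 0.0001471·V_1 = 0.075
Determinant D = (0.1358)(0.01218) - (-0.0001471)(-0.0001471) = 0.001655
V_1 = [(0.02093)(0.01218) - (-0.0001471)(0.075)]/D = 0.1608 V
V_3 = [(0.1358)(0.075) - (0.02093)(-0.0001471)]/D = 6.158 V
Part 1:
  Read off the nodal solution: V_3 = 6.158 V
Part 2:
  I_R4 = (V_2 - V_3)/R4 = (0 - 6.158)/270 = -0.02281 A
  Magnitude: I_R4 = 0.02281 A
Part 3:
  I_R4 = (V_2 - V_3)/R4 = (0 - 6.158)/270 = -0.02281 A
  P_R4 = I_R4² × R4 = (-0.02281)² × 270 = 0.1404 W

Final answers:
1. V_3 = 6.158 V
2. I_R4 = 0.02281 A
3. P_R4 = 0.1404 W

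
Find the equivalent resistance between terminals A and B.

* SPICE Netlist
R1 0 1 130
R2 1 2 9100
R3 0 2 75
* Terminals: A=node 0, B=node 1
Reduce the network between node 0 (A) and node 1 (B) by series/parallel combination:
  Rs1 = R3 + R2 (series, joined only at node 2) = 75 + 9100 = 9175 Ω
  Rp1 = R1 ‖ Rs1 (parallel, both between nodes 0 and 1) = 1/(1/130 + 1/9175) = 128.2 Ω
R_eq = 128.2 Ω

Final answer: 128.2 Ω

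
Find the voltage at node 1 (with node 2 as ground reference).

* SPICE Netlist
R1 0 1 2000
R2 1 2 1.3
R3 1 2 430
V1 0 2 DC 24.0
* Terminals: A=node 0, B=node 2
Nodal analysis, taking node 2 as the 0 V reference.
Source V1 fixes V_0 = 24 V.
KCL at each unknown node (sum of currents leaving = 0; resistances in Ω):
  Node 1: (V_1 - 24)/2000 + (V_1 - 0)/1.3 + (V_1 - 0)/430 = 0
Collecting terms: 0.7721 × V_1 = 0.012  =>  V_1 = 0.01554 V
The requested potential is V_1 = 0.01554 V.

Final answer: V_1 = 0.01554 V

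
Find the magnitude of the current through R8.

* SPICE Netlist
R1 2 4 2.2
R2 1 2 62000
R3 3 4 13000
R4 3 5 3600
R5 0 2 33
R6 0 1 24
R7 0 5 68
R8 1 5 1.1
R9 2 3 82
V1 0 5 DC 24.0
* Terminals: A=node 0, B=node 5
Nodal analysis, taking node 5 as the 0 V reference.
Source V1 fixes V_0 = 24 V.
KCL at each unknown node (sum of currents leaving = 0; resistances in Ω):
  Node 1: (V_1 - V_2)/62000 + (V_1 - 24)/24 + (V_1 - 0)/1.1 = 0
  Node 2: (V_2 - V_4)/2.2 + (V_2 - V_1)/62000 + (V_2 - 24)/33 + (V_2 - V_3)/82 = 0
  Node 3: (V_3 - V_4)/13000 + (V_3 - 0)/3600 + (V_3 - V_2)/82 = 0
  Node 4: (V_4 - V_2)/2.2 + (V_4 - V_3)/13000 = 0
Collecting terms (coefficients in siemens):
  0.9508·V_1 - 0.00001613·V_2 = 1
  0.4971·V_2 - 0.00001613·V_1 - 0.0122·V_3 - 0.4545·V_4 = 0.7273
  0.01255·V_3 - 0.0122·V_2 - 0.00007692·V_4 = 0
  0.4546·V_4 - 0.4545·V_2 - 0.00007692·V_3 = 0
Solving these 4 simultaneous equations (Gaussian elimination) gives:
  V_1 = 1.052 V, V_2 = 23.77 V, V_3 = 23.25 V, V_4 = 23.77 V
I_R8 = (V_1 - V_5)/R8 = (1.052 - 0)/1.1 = 0.9565 A
|I_R8| = 0.9565 A

Final answer: |I_R8| = 0.9565 A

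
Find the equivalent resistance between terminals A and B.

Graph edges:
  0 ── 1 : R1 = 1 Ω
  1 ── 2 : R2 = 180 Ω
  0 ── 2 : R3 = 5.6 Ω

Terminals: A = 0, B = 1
Reduce the network between node 0 (A) and node 1 (B) by series/parallel combination:
  Rs1 = R3 + R2 (series, joined only at node 2) = 5.6 + 180 = 185.6 Ω
  Rp1 = R1 ‖ Rs1 (parallel, both between nodes 0 and 1) = 1/(1/1 + 1/185.6) = 0.9946 Ω
R_eq = 0.9946 Ω

Final answer: 0.9946 Ω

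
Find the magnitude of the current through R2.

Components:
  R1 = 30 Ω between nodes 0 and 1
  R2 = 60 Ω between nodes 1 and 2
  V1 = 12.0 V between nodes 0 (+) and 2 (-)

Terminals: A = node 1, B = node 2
Nodal analysis, taking node 2 as the 0 V reference.
Source V1 fixes V_0 = 12 V.
KCL at each unknown node (sum of currents leaving = 0; resistances in Ω):
  Node 1: (V_1 - 12)/30 + (V_1 - 0)/60 = 0
Collecting terms: 0.05 × V_1 = 0.4  =>  V_1 = 8 V
I_R2 = (V_1 - V_2)/R2 = (8 - 0)/60 = 0.1333 A
|I_R2| = 0.1333 A

Final answer: |I_R2| = 0.1333 A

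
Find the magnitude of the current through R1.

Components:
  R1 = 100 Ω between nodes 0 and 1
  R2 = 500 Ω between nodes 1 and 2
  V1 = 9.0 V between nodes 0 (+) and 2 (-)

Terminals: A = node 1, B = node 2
Nodal analysis, taking node 2 as the 0 V reference.
Source V1 fixes V_0 = 9 V.
KCL at each unknown node (sum of currents leaving = 0; resistances in Ω):
  Node 1: (V_1 - 9)/100 + (V_1 - 0)/500 = 0
Collecting terms: 0.012 × V_1 = 0.09  =>  V_1 = 7.5 V
I_R1 = (V_0 - V_1)/R1 = (9 - 7.5)/100 = 0.015 A
|I_R1| = 0.015 A

Final answer: |I_R1| = 0.015 A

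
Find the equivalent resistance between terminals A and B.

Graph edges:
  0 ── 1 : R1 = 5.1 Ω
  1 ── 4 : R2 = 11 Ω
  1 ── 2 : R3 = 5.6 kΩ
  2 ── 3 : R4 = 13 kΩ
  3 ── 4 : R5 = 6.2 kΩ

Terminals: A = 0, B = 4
Reduce the network between node 0 (A) and node 4 (B) by series/parallel combination:
  Rs1 = R3 + R4 (series, joined only at node 2) = 5600 + 13000 = 18600 Ω
  Rs2 = R5 + Rs1 (series, joined only at node 3) = 6200 + 18600 = 24800 Ω
  Rp1 = R2 ‖ Rs2 (parallel, both between nodes 1 and 4) = 1/(1/11 + 1/24800) = 11 Ω
  Rs3 = R1 + Rp1 (series, joined only at node 1) = 5.1 + 11 = 16.1 Ω
R_eq = 16.1 Ω

Final answer: 16.1 Ω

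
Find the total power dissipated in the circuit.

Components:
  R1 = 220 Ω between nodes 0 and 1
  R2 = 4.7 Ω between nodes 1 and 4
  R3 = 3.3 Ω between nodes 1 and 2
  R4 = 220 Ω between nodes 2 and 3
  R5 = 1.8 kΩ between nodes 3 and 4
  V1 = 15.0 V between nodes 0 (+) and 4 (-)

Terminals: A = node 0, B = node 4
Nodal analysis, taking node 4 as the 0 V reference.
Source V1 fixes V_0 = 15 V.
KCL at each unknown node (sum of currents leaving = 0; resistances in Ω):
  Node 1: (V_1 - 15)/220 + (V_1 - 0)/4.7 + (V_1 - V_2)/3.3 = 0
  Node 2: (V_2 - V_1)/3.3 + (V_2 - V_3)/220 = 0
  Node 3: (V_3 - V_2)/220 + (V_3 - 0)/1800 = 0
Collecting terms (coefficients in siemens):
  0.5203·V_1 - 0.303·V_2 = 0.06818
  0.3076·V_2 - 0.303·V_1 - 0.004545·V_3 = 0
  0.005101·V_3 - 0.004545·V_2 = 0
Solving these 3 simultaneous equations (Gaussian elimination) gives:
  V_1 = 0.313 V, V_2 = 0.3125 V, V_3 = 0.2785 V
Power in each resistor, P = (ΔV)²/R:
  P_R1 = (15 - 0.313)²/220 = 0.9805 W
  P_R2 = (0.313 - 0)²/4.7 = 0.02085 W
  P_R3 = (0.313 - 0.3125)²/3.3 = 0.00000007899 W
  P_R4 = (0.3125 - 0.2785)²/220 = 0.000005266 W
  P_R5 = (0.2785 - 0)²/1800 = 0.00004309 W
P_total = P_R1 + P_R2 + P_R3 + P_R4 + P_R5 = 1.001 W

Final answer: 1.001 W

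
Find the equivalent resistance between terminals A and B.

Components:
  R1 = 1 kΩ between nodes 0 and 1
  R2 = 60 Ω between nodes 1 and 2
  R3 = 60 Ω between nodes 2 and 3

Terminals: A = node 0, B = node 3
Reduce the network between node 0 (A) and node 3 (B) by series/parallel combination:
  Rs1 = R1 + R2 (series, joined only at node 1) = 1000 + 60 = 1060 Ω
  Rs2 = R3 + Rs1 (series, joined only at node 2) = 60 + 1060 = 1120 Ω
R_eq = 1.12 kΩ

Final answer: 1.12 kΩ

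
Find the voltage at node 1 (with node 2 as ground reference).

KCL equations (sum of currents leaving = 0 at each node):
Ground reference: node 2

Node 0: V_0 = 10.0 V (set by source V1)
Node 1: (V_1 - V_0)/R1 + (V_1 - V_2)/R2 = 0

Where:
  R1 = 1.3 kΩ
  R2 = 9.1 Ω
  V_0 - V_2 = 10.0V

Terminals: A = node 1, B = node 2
Nodal analysis, taking node 2 as the 0 V reference.
Source V1 fixes V_0 = 10 V.
KCL at each unknown node (sum of currents leaving = 0; resistances in Ω):
  Node 1: (V_1 - 10)/1300 + (V_1 - 0)/9.1 = 0
Collecting terms: 0.1107 × V_1 = 0.007692  =>  V_1 = 0.06951 V
The requested potential is V_1 = 0.06951 V.

Final answer: V_1 = 0.06951 V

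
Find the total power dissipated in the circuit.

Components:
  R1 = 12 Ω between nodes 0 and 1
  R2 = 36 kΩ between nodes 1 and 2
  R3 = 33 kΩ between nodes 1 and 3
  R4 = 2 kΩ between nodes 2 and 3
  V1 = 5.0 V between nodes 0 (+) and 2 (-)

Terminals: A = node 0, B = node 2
Nodal analysis, taking node 2 as the 0 V reference.
Source V1 fixes V_0 = 5 V.
KCL at each unknown node (sum of currents leaving = 0; resistances in Ω):
  Node 1: (V_1 - 5)/12 + (V_1 - 0)/36000 + (V_1 - V_3)/33000 = 0
  Node 3: (V_3 - V_1)/33000 + (V_3 - 0)/2000 = 0
Collecting terms (coefficients in siemens):
  0.08339·V_1 - 0.0000303·V_3 = 0.4167
  0.0005303·V_3 - 0.0000303·V_1 = 0
Determinant D = (0.08339)(0.0005303) - (-0.0000303)(-0.0000303) = 0.00004422
V_1 = [(0.4167)(0.0005303) - (-0.0000303)(0)]/D = 4.997 V
V_3 = [(0.08339)(0) - (0.4167)(-0.0000303)]/D = 0.2855 V
Power in each resistor, P = (ΔV)²/R:
  P_R1 = (5 - 4.997)²/12 = 0.0000009513 W
  P_R2 = (4.997 - 0)²/36000 = 0.0006935 W
  P_R3 = (4.997 - 0.2855)²/33000 = 0.0006726 W
  P_R4 = (0 - 0.2855)²/2000 = 0.00004076 W
P_total = P_R1 + P_R2 + P_R3 + P_R4 = 0.001408 W

Final answer: 0.001408 W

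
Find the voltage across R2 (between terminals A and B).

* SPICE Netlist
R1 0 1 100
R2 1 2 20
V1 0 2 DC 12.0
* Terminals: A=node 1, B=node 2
R1 and R2 are in series across V1 (node 0 → node 1 → node 2), and the output A–B is taken across R2, so this is a voltage divider.
Series current: I = V1/(R1 + R2) = 12/(100 + 20) = 12/120 = 0.1 A
V_R2 = I × R2 = V1 × R2/(R1 + R2) = 12 × 20/120 = 2 V

Final answer: 2 V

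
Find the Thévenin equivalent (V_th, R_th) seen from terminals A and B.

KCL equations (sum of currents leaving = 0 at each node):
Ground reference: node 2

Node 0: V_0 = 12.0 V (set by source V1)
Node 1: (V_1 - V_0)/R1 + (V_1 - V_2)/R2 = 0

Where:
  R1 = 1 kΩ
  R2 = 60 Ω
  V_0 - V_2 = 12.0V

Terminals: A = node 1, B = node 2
Step 1 — V_th is the open-circuit voltage V_A - V_B (nothing connected across the terminals).
Nodal analysis, taking node 2 as the 0 V reference.
Source V1 fixes V_0 = 12 V.
KCL at each unknown node (sum of currents leaving = 0; resistances in Ω):
  Node 1: (V_1 - 12)/1000 + (V_1 - 0)/60 = 0
Collecting terms: 0.01767 × V_1 = 0.012  =>  V_1 = 0.6792 V
V_th = V_1 - V_2 = 0.6792 - 0 = 0.6792 V
Step 2 — R_th: zero the source — replace V1 by a short circuit (node 2 merges into node 0) — and find the resistance seen between A (node 1) and B (node 0).
Reduce the network between node 1 (A) and node 0 (B) by series/parallel combination:
  Rp1 = R1 ‖ R2 (parallel, both between nodes 0 and 1) = 1/(1/1000 + 1/60) = 56.6 Ω
R_th = 56.6 Ω

Final answer: V_th = 0.6792 V, R_th = 56.6 Ω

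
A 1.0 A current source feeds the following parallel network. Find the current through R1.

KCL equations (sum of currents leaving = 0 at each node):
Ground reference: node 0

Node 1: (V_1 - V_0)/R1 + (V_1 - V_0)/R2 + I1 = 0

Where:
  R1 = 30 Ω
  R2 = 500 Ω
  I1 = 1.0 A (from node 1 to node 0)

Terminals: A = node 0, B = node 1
All resistors sit directly between nodes 0 and 1, so they are in parallel and share one voltage V; the full source current 1 A splits among them.
1/R_par = 1/30 + 1/500 = 0.03533 S  =>  R_par = 28.3 Ω
V = I × R_par = 1 × 28.3 = 28.3 V
I_R1 = V/R1 = 28.3/30 = 0.9434 A

Final answer: 0.9434 A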